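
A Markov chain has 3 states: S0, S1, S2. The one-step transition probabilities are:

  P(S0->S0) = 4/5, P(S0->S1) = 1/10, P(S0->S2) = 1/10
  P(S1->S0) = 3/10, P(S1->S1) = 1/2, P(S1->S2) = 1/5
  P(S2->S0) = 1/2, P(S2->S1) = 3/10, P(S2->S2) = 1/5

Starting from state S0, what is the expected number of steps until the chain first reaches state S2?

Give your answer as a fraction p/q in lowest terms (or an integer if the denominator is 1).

Answer: 60/7

Derivation:
Let h_i = expected steps to first reach S2 from state i.
Boundary: h_S2 = 0.
First-step equations for the other states:
  h_S0 = 1 + 4/5*h_S0 + 1/10*h_S1 + 1/10*h_S2
  h_S1 = 1 + 3/10*h_S0 + 1/2*h_S1 + 1/5*h_S2

Substituting h_S2 = 0 and rearranging gives the linear system (I - Q) h = 1:
  [1/5, -1/10] . (h_S0, h_S1) = 1
  [-3/10, 1/2] . (h_S0, h_S1) = 1

Solving yields:
  h_S0 = 60/7
  h_S1 = 50/7

Starting state is S0, so the expected hitting time is h_S0 = 60/7.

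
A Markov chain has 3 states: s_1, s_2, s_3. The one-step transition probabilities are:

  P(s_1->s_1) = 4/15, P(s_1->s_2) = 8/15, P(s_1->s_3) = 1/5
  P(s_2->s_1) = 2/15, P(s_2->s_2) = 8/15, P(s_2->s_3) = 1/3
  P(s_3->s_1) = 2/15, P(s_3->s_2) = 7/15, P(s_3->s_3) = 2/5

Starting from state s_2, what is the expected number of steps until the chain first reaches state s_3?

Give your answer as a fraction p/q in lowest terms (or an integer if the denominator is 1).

Answer: 195/61

Derivation:
Let h_i = expected steps to first reach s_3 from state i.
Boundary: h_s_3 = 0.
First-step equations for the other states:
  h_s_1 = 1 + 4/15*h_s_1 + 8/15*h_s_2 + 1/5*h_s_3
  h_s_2 = 1 + 2/15*h_s_1 + 8/15*h_s_2 + 1/3*h_s_3

Substituting h_s_3 = 0 and rearranging gives the linear system (I - Q) h = 1:
  [11/15, -8/15] . (h_s_1, h_s_2) = 1
  [-2/15, 7/15] . (h_s_1, h_s_2) = 1

Solving yields:
  h_s_1 = 225/61
  h_s_2 = 195/61

Starting state is s_2, so the expected hitting time is h_s_2 = 195/61.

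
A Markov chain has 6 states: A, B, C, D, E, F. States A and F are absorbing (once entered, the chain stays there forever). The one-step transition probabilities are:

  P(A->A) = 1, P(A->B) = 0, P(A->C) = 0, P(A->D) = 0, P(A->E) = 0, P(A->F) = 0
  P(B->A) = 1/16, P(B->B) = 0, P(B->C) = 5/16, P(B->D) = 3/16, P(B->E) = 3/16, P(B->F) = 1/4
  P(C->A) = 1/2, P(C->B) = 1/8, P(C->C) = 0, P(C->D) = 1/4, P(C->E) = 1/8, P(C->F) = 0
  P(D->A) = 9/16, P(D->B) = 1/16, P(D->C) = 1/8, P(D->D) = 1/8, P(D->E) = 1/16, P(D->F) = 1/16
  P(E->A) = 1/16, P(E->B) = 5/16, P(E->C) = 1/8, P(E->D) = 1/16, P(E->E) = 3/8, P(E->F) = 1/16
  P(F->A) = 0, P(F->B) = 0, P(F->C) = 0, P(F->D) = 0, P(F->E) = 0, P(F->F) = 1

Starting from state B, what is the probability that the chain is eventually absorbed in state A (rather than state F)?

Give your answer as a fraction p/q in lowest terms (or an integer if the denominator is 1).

Answer: 8251/13212

Derivation:
Let a_i = P(absorbed in A | start in state i).
Boundary conditions: a_A = 1, a_F = 0.
For each transient state i, a_i = sum_j P(i->j) * a_j:
  a_B = 1/16*a_A + 0*a_B + 5/16*a_C + 3/16*a_D + 3/16*a_E + 1/4*a_F
  a_C = 1/2*a_A + 1/8*a_B + 0*a_C + 1/4*a_D + 1/8*a_E + 0*a_F
  a_D = 9/16*a_A + 1/16*a_B + 1/8*a_C + 1/8*a_D + 1/16*a_E + 1/16*a_F
  a_E = 1/16*a_A + 5/16*a_B + 1/8*a_C + 1/16*a_D + 3/8*a_E + 1/16*a_F

Substituting a_A = 1 and a_F = 0, rearrange to (I - Q) a = r where r[i] = P(i -> A):
  [1, -5/16, -3/16, -3/16] . (a_B, a_C, a_D, a_E) = 1/16
  [-1/8, 1, -1/4, -1/8] . (a_B, a_C, a_D, a_E) = 1/2
  [-1/16, -1/8, 7/8, -1/16] . (a_B, a_C, a_D, a_E) = 9/16
  [-5/16, -1/8, -1/16, 5/8] . (a_B, a_C, a_D, a_E) = 1/16

Solving yields:
  a_B = 8251/13212
  a_C = 5797/6606
  a_D = 11375/13212
  a_E = 8903/13212

Starting state is B, so the absorption probability is a_B = 8251/13212.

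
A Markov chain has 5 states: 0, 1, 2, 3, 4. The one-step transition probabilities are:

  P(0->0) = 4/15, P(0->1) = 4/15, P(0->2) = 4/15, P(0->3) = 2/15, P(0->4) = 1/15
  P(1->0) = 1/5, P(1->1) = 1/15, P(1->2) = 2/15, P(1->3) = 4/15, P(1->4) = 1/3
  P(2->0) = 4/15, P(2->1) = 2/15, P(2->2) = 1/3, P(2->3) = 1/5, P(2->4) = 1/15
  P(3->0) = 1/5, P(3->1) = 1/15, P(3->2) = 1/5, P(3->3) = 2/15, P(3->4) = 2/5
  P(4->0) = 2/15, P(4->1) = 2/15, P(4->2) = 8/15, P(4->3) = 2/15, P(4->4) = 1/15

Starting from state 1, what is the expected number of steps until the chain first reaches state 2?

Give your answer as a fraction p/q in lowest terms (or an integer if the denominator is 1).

Answer: 4200/1111

Derivation:
Let h_i = expected steps to first reach 2 from state i.
Boundary: h_2 = 0.
First-step equations for the other states:
  h_0 = 1 + 4/15*h_0 + 4/15*h_1 + 4/15*h_2 + 2/15*h_3 + 1/15*h_4
  h_1 = 1 + 1/5*h_0 + 1/15*h_1 + 2/15*h_2 + 4/15*h_3 + 1/3*h_4
  h_3 = 1 + 1/5*h_0 + 1/15*h_1 + 1/5*h_2 + 2/15*h_3 + 2/5*h_4
  h_4 = 1 + 2/15*h_0 + 2/15*h_1 + 8/15*h_2 + 2/15*h_3 + 1/15*h_4

Substituting h_2 = 0 and rearranging gives the linear system (I - Q) h = 1:
  [11/15, -4/15, -2/15, -1/15] . (h_0, h_1, h_3, h_4) = 1
  [-1/5, 14/15, -4/15, -1/3] . (h_0, h_1, h_3, h_4) = 1
  [-1/5, -1/15, 13/15, -2/5] . (h_0, h_1, h_3, h_4) = 1
  [-2/15, -2/15, -2/15, 14/15] . (h_0, h_1, h_3, h_4) = 1

Solving yields:
  h_0 = 8025/2222
  h_1 = 4200/1111
  h_3 = 705/202
  h_4 = 5835/2222

Starting state is 1, so the expected hitting time is h_1 = 4200/1111.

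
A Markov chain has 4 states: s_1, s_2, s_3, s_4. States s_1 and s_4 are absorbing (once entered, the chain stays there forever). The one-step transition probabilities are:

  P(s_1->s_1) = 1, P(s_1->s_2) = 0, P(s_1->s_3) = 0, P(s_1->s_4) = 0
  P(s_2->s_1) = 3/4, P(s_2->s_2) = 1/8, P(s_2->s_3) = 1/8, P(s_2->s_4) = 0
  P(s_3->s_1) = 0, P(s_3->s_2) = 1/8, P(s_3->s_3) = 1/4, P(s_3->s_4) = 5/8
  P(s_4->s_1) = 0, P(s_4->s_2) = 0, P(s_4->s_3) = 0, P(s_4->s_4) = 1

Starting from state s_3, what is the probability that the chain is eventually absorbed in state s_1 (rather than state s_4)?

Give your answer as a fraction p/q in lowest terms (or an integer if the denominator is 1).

Answer: 6/41

Derivation:
Let a_i = P(absorbed in s_1 | start in state i).
Boundary conditions: a_s_1 = 1, a_s_4 = 0.
For each transient state i, a_i = sum_j P(i->j) * a_j:
  a_s_2 = 3/4*a_s_1 + 1/8*a_s_2 + 1/8*a_s_3 + 0*a_s_4
  a_s_3 = 0*a_s_1 + 1/8*a_s_2 + 1/4*a_s_3 + 5/8*a_s_4

Substituting a_s_1 = 1 and a_s_4 = 0, rearrange to (I - Q) a = r where r[i] = P(i -> s_1):
  [7/8, -1/8] . (a_s_2, a_s_3) = 3/4
  [-1/8, 3/4] . (a_s_2, a_s_3) = 0

Solving yields:
  a_s_2 = 36/41
  a_s_3 = 6/41

Starting state is s_3, so the absorption probability is a_s_3 = 6/41.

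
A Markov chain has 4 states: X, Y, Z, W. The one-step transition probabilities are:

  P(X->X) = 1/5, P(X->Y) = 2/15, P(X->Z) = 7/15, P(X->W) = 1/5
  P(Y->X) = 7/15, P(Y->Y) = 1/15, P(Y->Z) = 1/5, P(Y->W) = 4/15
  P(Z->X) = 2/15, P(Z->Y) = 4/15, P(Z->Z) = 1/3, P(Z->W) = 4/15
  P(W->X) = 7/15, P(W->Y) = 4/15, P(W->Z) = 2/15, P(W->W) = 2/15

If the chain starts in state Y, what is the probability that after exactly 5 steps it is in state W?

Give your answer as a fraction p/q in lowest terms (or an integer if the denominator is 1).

Answer: 165719/759375

Derivation:
Computing P^5 by repeated multiplication:
P^1 =
  X: [1/5, 2/15, 7/15, 1/5]
  Y: [7/15, 1/15, 1/5, 4/15]
  Z: [2/15, 4/15, 1/3, 4/15]
  W: [7/15, 4/15, 2/15, 2/15]
P^2 =
  X: [58/225, 16/75, 68/225, 17/75]
  Y: [62/225, 43/225, 1/3, 1/5]
  Z: [8/25, 44/225, 59/225, 2/9]
  W: [67/225, 34/225, 1/3, 49/225]
P^3 =
  X: [1003/3375, 128/675, 992/3375, 148/675]
  Y: [952/3375, 647/3375, 1028/3375, 748/3375]
  Z: [992/3375, 208/1125, 1031/3375, 728/3375]
  W: [932/3375, 664/3375, 116/375, 49/225]
P^4 =
  X: [14653/50625, 9574/50625, 1709/5625, 11017/50625]
  Y: [14677/50625, 1931/10125, 15241/50625, 1228/5625]
  Z: [4834/16875, 9644/50625, 15427/50625, 1228/5625]
  W: [14677/50625, 9644/50625, 15206/50625, 11098/50625]
P^5 =
  X: [218858/759375, 144472/759375, 76744/253125, 55271/253125]
  Y: [73154/253125, 144181/759375, 8519/28125, 165719/759375]
  Z: [219232/759375, 48188/253125, 45937/151875, 55298/253125]
  W: [219637/759375, 144214/759375, 229897/759375, 18403/84375]

(P^5)[Y -> W] = 165719/759375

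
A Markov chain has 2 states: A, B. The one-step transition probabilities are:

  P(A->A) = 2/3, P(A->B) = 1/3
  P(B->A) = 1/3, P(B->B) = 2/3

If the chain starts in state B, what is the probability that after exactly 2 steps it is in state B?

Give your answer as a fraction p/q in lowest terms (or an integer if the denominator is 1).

Answer: 5/9

Derivation:
Computing P^2 by repeated multiplication:
P^1 =
  A: [2/3, 1/3]
  B: [1/3, 2/3]
P^2 =
  A: [5/9, 4/9]
  B: [4/9, 5/9]

(P^2)[B -> B] = 5/9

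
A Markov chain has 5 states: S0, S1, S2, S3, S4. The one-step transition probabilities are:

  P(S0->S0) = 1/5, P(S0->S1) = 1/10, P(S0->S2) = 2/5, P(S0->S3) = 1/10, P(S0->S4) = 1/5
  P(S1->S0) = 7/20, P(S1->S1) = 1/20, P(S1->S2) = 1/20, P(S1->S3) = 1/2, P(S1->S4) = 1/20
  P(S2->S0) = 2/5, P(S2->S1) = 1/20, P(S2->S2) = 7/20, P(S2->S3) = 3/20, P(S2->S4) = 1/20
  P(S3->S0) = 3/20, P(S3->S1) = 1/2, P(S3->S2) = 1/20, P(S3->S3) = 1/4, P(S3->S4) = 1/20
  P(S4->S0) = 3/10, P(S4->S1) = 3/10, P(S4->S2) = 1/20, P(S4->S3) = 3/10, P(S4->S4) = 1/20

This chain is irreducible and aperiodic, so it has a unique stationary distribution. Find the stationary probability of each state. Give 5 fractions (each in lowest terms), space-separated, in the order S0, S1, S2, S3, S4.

Answer: 19367/72499 14144/72499 14862/72499 17596/72499 6530/72499

Derivation:
The stationary distribution satisfies pi = pi * P, i.e.:
  pi_S0 = 1/5*pi_S0 + 7/20*pi_S1 + 2/5*pi_S2 + 3/20*pi_S3 + 3/10*pi_S4
  pi_S1 = 1/10*pi_S0 + 1/20*pi_S1 + 1/20*pi_S2 + 1/2*pi_S3 + 3/10*pi_S4
  pi_S2 = 2/5*pi_S0 + 1/20*pi_S1 + 7/20*pi_S2 + 1/20*pi_S3 + 1/20*pi_S4
  pi_S3 = 1/10*pi_S0 + 1/2*pi_S1 + 3/20*pi_S2 + 1/4*pi_S3 + 3/10*pi_S4
  pi_S4 = 1/5*pi_S0 + 1/20*pi_S1 + 1/20*pi_S2 + 1/20*pi_S3 + 1/20*pi_S4
with normalization: pi_S0 + pi_S1 + pi_S2 + pi_S3 + pi_S4 = 1.

Using the first 4 balance equations plus normalization, the linear system A*pi = b is:
  [-4/5, 7/20, 2/5, 3/20, 3/10] . pi = 0
  [1/10, -19/20, 1/20, 1/2, 3/10] . pi = 0
  [2/5, 1/20, -13/20, 1/20, 1/20] . pi = 0
  [1/10, 1/2, 3/20, -3/4, 3/10] . pi = 0
  [1, 1, 1, 1, 1] . pi = 1

Solving yields:
  pi_S0 = 19367/72499
  pi_S1 = 14144/72499
  pi_S2 = 14862/72499
  pi_S3 = 17596/72499
  pi_S4 = 6530/72499

Verification (pi * P):
  19367/72499*1/5 + 14144/72499*7/20 + 14862/72499*2/5 + 17596/72499*3/20 + 6530/72499*3/10 = 19367/72499 = pi_S0  (ok)
  19367/72499*1/10 + 14144/72499*1/20 + 14862/72499*1/20 + 17596/72499*1/2 + 6530/72499*3/10 = 14144/72499 = pi_S1  (ok)
  19367/72499*2/5 + 14144/72499*1/20 + 14862/72499*7/20 + 17596/72499*1/20 + 6530/72499*1/20 = 14862/72499 = pi_S2  (ok)
  19367/72499*1/10 + 14144/72499*1/2 + 14862/72499*3/20 + 17596/72499*1/4 + 6530/72499*3/10 = 17596/72499 = pi_S3  (ok)
  19367/72499*1/5 + 14144/72499*1/20 + 14862/72499*1/20 + 17596/72499*1/20 + 6530/72499*1/20 = 6530/72499 = pi_S4  (ok)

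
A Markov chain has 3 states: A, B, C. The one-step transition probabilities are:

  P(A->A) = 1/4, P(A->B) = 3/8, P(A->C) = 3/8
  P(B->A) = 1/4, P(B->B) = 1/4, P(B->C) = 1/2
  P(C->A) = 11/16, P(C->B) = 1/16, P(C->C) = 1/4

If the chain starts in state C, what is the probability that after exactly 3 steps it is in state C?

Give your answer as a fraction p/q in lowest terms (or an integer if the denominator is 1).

Answer: 47/128

Derivation:
Computing P^3 by repeated multiplication:
P^1 =
  A: [1/4, 3/8, 3/8]
  B: [1/4, 1/4, 1/2]
  C: [11/16, 1/16, 1/4]
P^2 =
  A: [53/128, 27/128, 3/8]
  B: [15/32, 3/16, 11/32]
  C: [23/64, 37/128, 45/128]
P^3 =
  A: [53/128, 237/1024, 363/1024]
  B: [205/512, 125/512, 91/256]
  C: [827/2048, 469/2048, 47/128]

(P^3)[C -> C] = 47/128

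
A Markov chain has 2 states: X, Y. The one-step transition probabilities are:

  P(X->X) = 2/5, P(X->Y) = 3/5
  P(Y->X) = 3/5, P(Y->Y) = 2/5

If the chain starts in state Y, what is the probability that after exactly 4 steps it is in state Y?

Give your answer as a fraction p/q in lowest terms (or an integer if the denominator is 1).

Answer: 313/625

Derivation:
Computing P^4 by repeated multiplication:
P^1 =
  X: [2/5, 3/5]
  Y: [3/5, 2/5]
P^2 =
  X: [13/25, 12/25]
  Y: [12/25, 13/25]
P^3 =
  X: [62/125, 63/125]
  Y: [63/125, 62/125]
P^4 =
  X: [313/625, 312/625]
  Y: [312/625, 313/625]

(P^4)[Y -> Y] = 313/625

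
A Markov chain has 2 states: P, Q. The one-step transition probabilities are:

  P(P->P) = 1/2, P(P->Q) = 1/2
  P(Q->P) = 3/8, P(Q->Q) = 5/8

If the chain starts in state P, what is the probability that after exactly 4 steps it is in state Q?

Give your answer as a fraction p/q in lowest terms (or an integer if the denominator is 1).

Answer: 585/1024

Derivation:
Computing P^4 by repeated multiplication:
P^1 =
  P: [1/2, 1/2]
  Q: [3/8, 5/8]
P^2 =
  P: [7/16, 9/16]
  Q: [27/64, 37/64]
P^3 =
  P: [55/128, 73/128]
  Q: [219/512, 293/512]
P^4 =
  P: [439/1024, 585/1024]
  Q: [1755/4096, 2341/4096]

(P^4)[P -> Q] = 585/1024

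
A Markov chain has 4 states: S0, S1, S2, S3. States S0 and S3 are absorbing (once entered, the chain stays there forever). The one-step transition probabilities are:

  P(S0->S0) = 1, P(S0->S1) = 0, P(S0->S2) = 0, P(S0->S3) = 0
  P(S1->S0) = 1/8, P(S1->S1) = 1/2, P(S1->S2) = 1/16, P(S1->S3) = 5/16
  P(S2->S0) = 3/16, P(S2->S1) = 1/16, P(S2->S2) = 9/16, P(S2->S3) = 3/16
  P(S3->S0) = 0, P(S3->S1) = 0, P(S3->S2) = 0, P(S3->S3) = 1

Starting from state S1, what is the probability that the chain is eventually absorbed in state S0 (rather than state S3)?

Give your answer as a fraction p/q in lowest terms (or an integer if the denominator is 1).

Answer: 17/55

Derivation:
Let a_i = P(absorbed in S0 | start in state i).
Boundary conditions: a_S0 = 1, a_S3 = 0.
For each transient state i, a_i = sum_j P(i->j) * a_j:
  a_S1 = 1/8*a_S0 + 1/2*a_S1 + 1/16*a_S2 + 5/16*a_S3
  a_S2 = 3/16*a_S0 + 1/16*a_S1 + 9/16*a_S2 + 3/16*a_S3

Substituting a_S0 = 1 and a_S3 = 0, rearrange to (I - Q) a = r where r[i] = P(i -> S0):
  [1/2, -1/16] . (a_S1, a_S2) = 1/8
  [-1/16, 7/16] . (a_S1, a_S2) = 3/16

Solving yields:
  a_S1 = 17/55
  a_S2 = 26/55

Starting state is S1, so the absorption probability is a_S1 = 17/55.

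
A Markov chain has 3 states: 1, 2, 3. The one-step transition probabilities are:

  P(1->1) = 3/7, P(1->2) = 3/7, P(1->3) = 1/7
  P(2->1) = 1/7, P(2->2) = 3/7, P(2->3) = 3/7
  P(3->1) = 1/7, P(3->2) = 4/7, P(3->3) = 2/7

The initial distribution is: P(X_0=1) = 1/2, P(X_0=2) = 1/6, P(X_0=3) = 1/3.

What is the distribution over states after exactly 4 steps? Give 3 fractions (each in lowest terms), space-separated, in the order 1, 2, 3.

Propagating the distribution step by step (d_{t+1} = d_t * P):
d_0 = (1=1/2, 2=1/6, 3=1/3)
  d_1[1] = 1/2*3/7 + 1/6*1/7 + 1/3*1/7 = 2/7
  d_1[2] = 1/2*3/7 + 1/6*3/7 + 1/3*4/7 = 10/21
  d_1[3] = 1/2*1/7 + 1/6*3/7 + 1/3*2/7 = 5/21
d_1 = (1=2/7, 2=10/21, 3=5/21)
  d_2[1] = 2/7*3/7 + 10/21*1/7 + 5/21*1/7 = 11/49
  d_2[2] = 2/7*3/7 + 10/21*3/7 + 5/21*4/7 = 68/147
  d_2[3] = 2/7*1/7 + 10/21*3/7 + 5/21*2/7 = 46/147
d_2 = (1=11/49, 2=68/147, 3=46/147)
  d_3[1] = 11/49*3/7 + 68/147*1/7 + 46/147*1/7 = 71/343
  d_3[2] = 11/49*3/7 + 68/147*3/7 + 46/147*4/7 = 487/1029
  d_3[3] = 11/49*1/7 + 68/147*3/7 + 46/147*2/7 = 47/147
d_3 = (1=71/343, 2=487/1029, 3=47/147)
  d_4[1] = 71/343*3/7 + 487/1029*1/7 + 47/147*1/7 = 485/2401
  d_4[2] = 71/343*3/7 + 487/1029*3/7 + 47/147*4/7 = 488/1029
  d_4[3] = 71/343*1/7 + 487/1029*3/7 + 47/147*2/7 = 2332/7203
d_4 = (1=485/2401, 2=488/1029, 3=2332/7203)

Answer: 485/2401 488/1029 2332/7203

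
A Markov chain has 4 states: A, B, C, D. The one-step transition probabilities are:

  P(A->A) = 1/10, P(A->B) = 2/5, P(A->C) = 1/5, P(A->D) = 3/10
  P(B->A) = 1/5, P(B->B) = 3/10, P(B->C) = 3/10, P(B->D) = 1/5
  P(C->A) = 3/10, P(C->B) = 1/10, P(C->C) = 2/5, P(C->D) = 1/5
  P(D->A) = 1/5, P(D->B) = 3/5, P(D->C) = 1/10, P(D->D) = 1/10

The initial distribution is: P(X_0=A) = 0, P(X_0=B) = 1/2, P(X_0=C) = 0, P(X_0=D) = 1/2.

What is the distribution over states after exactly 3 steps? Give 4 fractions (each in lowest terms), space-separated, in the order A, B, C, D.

Propagating the distribution step by step (d_{t+1} = d_t * P):
d_0 = (A=0, B=1/2, C=0, D=1/2)
  d_1[A] = 0*1/10 + 1/2*1/5 + 0*3/10 + 1/2*1/5 = 1/5
  d_1[B] = 0*2/5 + 1/2*3/10 + 0*1/10 + 1/2*3/5 = 9/20
  d_1[C] = 0*1/5 + 1/2*3/10 + 0*2/5 + 1/2*1/10 = 1/5
  d_1[D] = 0*3/10 + 1/2*1/5 + 0*1/5 + 1/2*1/10 = 3/20
d_1 = (A=1/5, B=9/20, C=1/5, D=3/20)
  d_2[A] = 1/5*1/10 + 9/20*1/5 + 1/5*3/10 + 3/20*1/5 = 1/5
  d_2[B] = 1/5*2/5 + 9/20*3/10 + 1/5*1/10 + 3/20*3/5 = 13/40
  d_2[C] = 1/5*1/5 + 9/20*3/10 + 1/5*2/5 + 3/20*1/10 = 27/100
  d_2[D] = 1/5*3/10 + 9/20*1/5 + 1/5*1/5 + 3/20*1/10 = 41/200
d_2 = (A=1/5, B=13/40, C=27/100, D=41/200)
  d_3[A] = 1/5*1/10 + 13/40*1/5 + 27/100*3/10 + 41/200*1/5 = 207/1000
  d_3[B] = 1/5*2/5 + 13/40*3/10 + 27/100*1/10 + 41/200*3/5 = 131/400
  d_3[C] = 1/5*1/5 + 13/40*3/10 + 27/100*2/5 + 41/200*1/10 = 133/500
  d_3[D] = 1/5*3/10 + 13/40*1/5 + 27/100*1/5 + 41/200*1/10 = 399/2000
d_3 = (A=207/1000, B=131/400, C=133/500, D=399/2000)

Answer: 207/1000 131/400 133/500 399/2000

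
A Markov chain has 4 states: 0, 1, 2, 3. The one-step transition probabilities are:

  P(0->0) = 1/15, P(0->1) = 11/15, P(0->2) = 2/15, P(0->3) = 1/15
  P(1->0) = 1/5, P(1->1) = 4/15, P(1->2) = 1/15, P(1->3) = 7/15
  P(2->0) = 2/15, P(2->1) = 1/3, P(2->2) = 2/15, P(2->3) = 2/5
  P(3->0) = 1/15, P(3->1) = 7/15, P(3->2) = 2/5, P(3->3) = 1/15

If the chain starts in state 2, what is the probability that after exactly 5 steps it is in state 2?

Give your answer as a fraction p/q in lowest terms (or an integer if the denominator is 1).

Computing P^5 by repeated multiplication:
P^1 =
  0: [1/15, 11/15, 2/15, 1/15]
  1: [1/5, 4/15, 1/15, 7/15]
  2: [2/15, 1/3, 2/15, 2/5]
  3: [1/15, 7/15, 2/5, 1/15]
P^2 =
  0: [13/75, 8/25, 23/225, 91/225]
  1: [8/75, 103/225, 6/25, 44/225]
  2: [3/25, 94/225, 49/225, 11/45]
  3: [7/45, 76/225, 3/25, 29/75]
P^3 =
  0: [392/3375, 1469/3375, 742/3375, 772/3375]
  1: [97/675, 418/1125, 523/3375, 371/1125]
  2: [154/1125, 1303/3375, 64/375, 1034/3375]
  3: [404/3375, 1433/3375, 722/3375, 272/1125]
P^4 =
  0: [1411/10125, 6434/16875, 8369/50625, 15899/50625]
  1: [6406/50625, 6919/16875, 3316/16875, 13514/50625]
  2: [6557/50625, 252/625, 9583/50625, 4691/16875]
  3: [2321/16875, 19498/50625, 8581/50625, 15583/50625]
P^5 =
  0: [97598/759375, 307951/759375, 145544/759375, 208282/759375]
  1: [3781/28125, 297832/759375, 134549/759375, 74969/253125]
  2: [101032/759375, 100067/253125, 9142/50625, 221012/759375]
  3: [32734/253125, 306571/759375, 48028/253125, 210518/759375]

(P^5)[2 -> 2] = 9142/50625

Answer: 9142/50625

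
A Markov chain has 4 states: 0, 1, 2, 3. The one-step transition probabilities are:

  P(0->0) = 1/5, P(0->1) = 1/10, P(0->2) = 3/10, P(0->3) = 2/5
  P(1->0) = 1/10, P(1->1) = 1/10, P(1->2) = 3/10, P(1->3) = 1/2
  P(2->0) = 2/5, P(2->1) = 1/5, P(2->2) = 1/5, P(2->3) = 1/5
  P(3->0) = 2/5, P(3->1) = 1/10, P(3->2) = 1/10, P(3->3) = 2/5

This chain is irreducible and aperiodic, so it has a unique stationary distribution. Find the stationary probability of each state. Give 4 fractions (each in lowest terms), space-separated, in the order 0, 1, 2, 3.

The stationary distribution satisfies pi = pi * P, i.e.:
  pi_0 = 1/5*pi_0 + 1/10*pi_1 + 2/5*pi_2 + 2/5*pi_3
  pi_1 = 1/10*pi_0 + 1/10*pi_1 + 1/5*pi_2 + 1/10*pi_3
  pi_2 = 3/10*pi_0 + 3/10*pi_1 + 1/5*pi_2 + 1/10*pi_3
  pi_3 = 2/5*pi_0 + 1/2*pi_1 + 1/5*pi_2 + 2/5*pi_3
with normalization: pi_0 + pi_1 + pi_2 + pi_3 = 1.

Using the first 3 balance equations plus normalization, the linear system A*pi = b is:
  [-4/5, 1/10, 2/5, 2/5] . pi = 0
  [1/10, -9/10, 1/5, 1/10] . pi = 0
  [3/10, 3/10, -4/5, 1/10] . pi = 0
  [1, 1, 1, 1] . pi = 1

Solving yields:
  pi_0 = 161/531
  pi_1 = 64/531
  pi_2 = 109/531
  pi_3 = 197/531

Verification (pi * P):
  161/531*1/5 + 64/531*1/10 + 109/531*2/5 + 197/531*2/5 = 161/531 = pi_0  (ok)
  161/531*1/10 + 64/531*1/10 + 109/531*1/5 + 197/531*1/10 = 64/531 = pi_1  (ok)
  161/531*3/10 + 64/531*3/10 + 109/531*1/5 + 197/531*1/10 = 109/531 = pi_2  (ok)
  161/531*2/5 + 64/531*1/2 + 109/531*1/5 + 197/531*2/5 = 197/531 = pi_3  (ok)

Answer: 161/531 64/531 109/531 197/531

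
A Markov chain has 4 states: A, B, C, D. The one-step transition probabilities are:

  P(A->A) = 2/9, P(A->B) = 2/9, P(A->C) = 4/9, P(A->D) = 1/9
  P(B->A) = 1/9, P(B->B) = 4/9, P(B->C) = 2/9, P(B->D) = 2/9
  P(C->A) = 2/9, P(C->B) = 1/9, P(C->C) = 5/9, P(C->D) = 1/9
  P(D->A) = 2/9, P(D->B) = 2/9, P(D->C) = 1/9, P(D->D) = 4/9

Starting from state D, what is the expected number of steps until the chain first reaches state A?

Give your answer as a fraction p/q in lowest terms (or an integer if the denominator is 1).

Answer: 36/7

Derivation:
Let h_i = expected steps to first reach A from state i.
Boundary: h_A = 0.
First-step equations for the other states:
  h_B = 1 + 1/9*h_A + 4/9*h_B + 2/9*h_C + 2/9*h_D
  h_C = 1 + 2/9*h_A + 1/9*h_B + 5/9*h_C + 1/9*h_D
  h_D = 1 + 2/9*h_A + 2/9*h_B + 1/9*h_C + 4/9*h_D

Substituting h_A = 0 and rearranging gives the linear system (I - Q) h = 1:
  [5/9, -2/9, -2/9] . (h_B, h_C, h_D) = 1
  [-1/9, 4/9, -1/9] . (h_B, h_C, h_D) = 1
  [-2/9, -1/9, 5/9] . (h_B, h_C, h_D) = 1

Solving yields:
  h_B = 41/7
  h_C = 5
  h_D = 36/7

Starting state is D, so the expected hitting time is h_D = 36/7.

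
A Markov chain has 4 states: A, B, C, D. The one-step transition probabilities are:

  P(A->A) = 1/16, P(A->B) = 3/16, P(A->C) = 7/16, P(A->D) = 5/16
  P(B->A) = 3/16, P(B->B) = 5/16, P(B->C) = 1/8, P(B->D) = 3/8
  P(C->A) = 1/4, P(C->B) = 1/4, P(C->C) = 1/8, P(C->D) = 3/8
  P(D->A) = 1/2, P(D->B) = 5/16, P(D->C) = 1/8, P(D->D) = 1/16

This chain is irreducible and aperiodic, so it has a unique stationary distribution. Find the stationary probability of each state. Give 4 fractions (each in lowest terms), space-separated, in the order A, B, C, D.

Answer: 1530/6023 1614/6023 1231/6023 1648/6023

Derivation:
The stationary distribution satisfies pi = pi * P, i.e.:
  pi_A = 1/16*pi_A + 3/16*pi_B + 1/4*pi_C + 1/2*pi_D
  pi_B = 3/16*pi_A + 5/16*pi_B + 1/4*pi_C + 5/16*pi_D
  pi_C = 7/16*pi_A + 1/8*pi_B + 1/8*pi_C + 1/8*pi_D
  pi_D = 5/16*pi_A + 3/8*pi_B + 3/8*pi_C + 1/16*pi_D
with normalization: pi_A + pi_B + pi_C + pi_D = 1.

Using the first 3 balance equations plus normalization, the linear system A*pi = b is:
  [-15/16, 3/16, 1/4, 1/2] . pi = 0
  [3/16, -11/16, 1/4, 5/16] . pi = 0
  [7/16, 1/8, -7/8, 1/8] . pi = 0
  [1, 1, 1, 1] . pi = 1

Solving yields:
  pi_A = 1530/6023
  pi_B = 1614/6023
  pi_C = 1231/6023
  pi_D = 1648/6023

Verification (pi * P):
  1530/6023*1/16 + 1614/6023*3/16 + 1231/6023*1/4 + 1648/6023*1/2 = 1530/6023 = pi_A  (ok)
  1530/6023*3/16 + 1614/6023*5/16 + 1231/6023*1/4 + 1648/6023*5/16 = 1614/6023 = pi_B  (ok)
  1530/6023*7/16 + 1614/6023*1/8 + 1231/6023*1/8 + 1648/6023*1/8 = 1231/6023 = pi_C  (ok)
  1530/6023*5/16 + 1614/6023*3/8 + 1231/6023*3/8 + 1648/6023*1/16 = 1648/6023 = pi_D  (ok)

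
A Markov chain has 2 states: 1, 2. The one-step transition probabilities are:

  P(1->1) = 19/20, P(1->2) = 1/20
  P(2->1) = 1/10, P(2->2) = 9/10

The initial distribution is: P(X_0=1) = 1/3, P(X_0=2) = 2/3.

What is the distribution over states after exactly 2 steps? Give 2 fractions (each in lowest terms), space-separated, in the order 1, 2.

Propagating the distribution step by step (d_{t+1} = d_t * P):
d_0 = (1=1/3, 2=2/3)
  d_1[1] = 1/3*19/20 + 2/3*1/10 = 23/60
  d_1[2] = 1/3*1/20 + 2/3*9/10 = 37/60
d_1 = (1=23/60, 2=37/60)
  d_2[1] = 23/60*19/20 + 37/60*1/10 = 511/1200
  d_2[2] = 23/60*1/20 + 37/60*9/10 = 689/1200
d_2 = (1=511/1200, 2=689/1200)

Answer: 511/1200 689/1200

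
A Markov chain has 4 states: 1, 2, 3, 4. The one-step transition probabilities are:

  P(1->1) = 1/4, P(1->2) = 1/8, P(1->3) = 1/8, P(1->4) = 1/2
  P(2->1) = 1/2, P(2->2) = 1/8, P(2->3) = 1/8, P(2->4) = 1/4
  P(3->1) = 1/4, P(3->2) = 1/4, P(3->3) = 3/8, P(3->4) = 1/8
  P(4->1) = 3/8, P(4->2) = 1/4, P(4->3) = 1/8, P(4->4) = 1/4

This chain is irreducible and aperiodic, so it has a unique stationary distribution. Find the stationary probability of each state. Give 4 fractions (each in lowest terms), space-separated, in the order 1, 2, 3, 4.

Answer: 55/164 91/492 1/6 77/246

Derivation:
The stationary distribution satisfies pi = pi * P, i.e.:
  pi_1 = 1/4*pi_1 + 1/2*pi_2 + 1/4*pi_3 + 3/8*pi_4
  pi_2 = 1/8*pi_1 + 1/8*pi_2 + 1/4*pi_3 + 1/4*pi_4
  pi_3 = 1/8*pi_1 + 1/8*pi_2 + 3/8*pi_3 + 1/8*pi_4
  pi_4 = 1/2*pi_1 + 1/4*pi_2 + 1/8*pi_3 + 1/4*pi_4
with normalization: pi_1 + pi_2 + pi_3 + pi_4 = 1.

Using the first 3 balance equations plus normalization, the linear system A*pi = b is:
  [-3/4, 1/2, 1/4, 3/8] . pi = 0
  [1/8, -7/8, 1/4, 1/4] . pi = 0
  [1/8, 1/8, -5/8, 1/8] . pi = 0
  [1, 1, 1, 1] . pi = 1

Solving yields:
  pi_1 = 55/164
  pi_2 = 91/492
  pi_3 = 1/6
  pi_4 = 77/246

Verification (pi * P):
  55/164*1/4 + 91/492*1/2 + 1/6*1/4 + 77/246*3/8 = 55/164 = pi_1  (ok)
  55/164*1/8 + 91/492*1/8 + 1/6*1/4 + 77/246*1/4 = 91/492 = pi_2  (ok)
  55/164*1/8 + 91/492*1/8 + 1/6*3/8 + 77/246*1/8 = 1/6 = pi_3  (ok)
  55/164*1/2 + 91/492*1/4 + 1/6*1/8 + 77/246*1/4 = 77/246 = pi_4  (ok)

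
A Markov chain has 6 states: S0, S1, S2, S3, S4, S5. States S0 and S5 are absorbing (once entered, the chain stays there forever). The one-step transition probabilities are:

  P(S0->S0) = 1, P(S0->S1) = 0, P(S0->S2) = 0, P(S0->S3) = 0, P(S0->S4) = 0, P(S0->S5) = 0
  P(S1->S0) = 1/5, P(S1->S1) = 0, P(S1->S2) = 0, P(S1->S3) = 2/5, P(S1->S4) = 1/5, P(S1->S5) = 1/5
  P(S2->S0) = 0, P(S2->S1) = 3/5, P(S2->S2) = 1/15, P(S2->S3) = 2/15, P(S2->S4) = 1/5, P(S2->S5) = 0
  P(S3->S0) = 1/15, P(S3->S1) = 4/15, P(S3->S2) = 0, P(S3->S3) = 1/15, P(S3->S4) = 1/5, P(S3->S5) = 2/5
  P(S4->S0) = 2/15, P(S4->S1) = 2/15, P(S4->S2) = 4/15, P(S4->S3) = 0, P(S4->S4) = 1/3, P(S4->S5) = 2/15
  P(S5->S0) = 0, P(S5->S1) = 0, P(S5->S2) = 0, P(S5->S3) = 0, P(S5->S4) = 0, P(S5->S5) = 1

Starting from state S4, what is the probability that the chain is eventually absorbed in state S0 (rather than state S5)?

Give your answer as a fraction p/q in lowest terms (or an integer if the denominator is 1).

Answer: 118/271

Derivation:
Let a_i = P(absorbed in S0 | start in state i).
Boundary conditions: a_S0 = 1, a_S5 = 0.
For each transient state i, a_i = sum_j P(i->j) * a_j:
  a_S1 = 1/5*a_S0 + 0*a_S1 + 0*a_S2 + 2/5*a_S3 + 1/5*a_S4 + 1/5*a_S5
  a_S2 = 0*a_S0 + 3/5*a_S1 + 1/15*a_S2 + 2/15*a_S3 + 1/5*a_S4 + 0*a_S5
  a_S3 = 1/15*a_S0 + 4/15*a_S1 + 0*a_S2 + 1/15*a_S3 + 1/5*a_S4 + 2/5*a_S5
  a_S4 = 2/15*a_S0 + 2/15*a_S1 + 4/15*a_S2 + 0*a_S3 + 1/3*a_S4 + 2/15*a_S5

Substituting a_S0 = 1 and a_S5 = 0, rearrange to (I - Q) a = r where r[i] = P(i -> S0):
  [1, 0, -2/5, -1/5] . (a_S1, a_S2, a_S3, a_S4) = 1/5
  [-3/5, 14/15, -2/15, -1/5] . (a_S1, a_S2, a_S3, a_S4) = 0
  [-4/15, 0, 14/15, -1/5] . (a_S1, a_S2, a_S3, a_S4) = 1/15
  [-2/15, -4/15, 0, 2/3] . (a_S1, a_S2, a_S3, a_S4) = 2/15

Solving yields:
  a_S1 = 108/271
  a_S2 = 211/542
  a_S3 = 151/542
  a_S4 = 118/271

Starting state is S4, so the absorption probability is a_S4 = 118/271.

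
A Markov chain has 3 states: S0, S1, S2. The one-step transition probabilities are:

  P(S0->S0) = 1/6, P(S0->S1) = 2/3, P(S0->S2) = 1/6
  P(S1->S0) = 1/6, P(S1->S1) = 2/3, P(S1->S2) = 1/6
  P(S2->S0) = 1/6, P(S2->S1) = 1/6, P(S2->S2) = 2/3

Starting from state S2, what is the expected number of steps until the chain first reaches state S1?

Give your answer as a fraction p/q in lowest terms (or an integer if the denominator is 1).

Let h_i = expected steps to first reach S1 from state i.
Boundary: h_S1 = 0.
First-step equations for the other states:
  h_S0 = 1 + 1/6*h_S0 + 2/3*h_S1 + 1/6*h_S2
  h_S2 = 1 + 1/6*h_S0 + 1/6*h_S1 + 2/3*h_S2

Substituting h_S1 = 0 and rearranging gives the linear system (I - Q) h = 1:
  [5/6, -1/6] . (h_S0, h_S2) = 1
  [-1/6, 1/3] . (h_S0, h_S2) = 1

Solving yields:
  h_S0 = 2
  h_S2 = 4

Starting state is S2, so the expected hitting time is h_S2 = 4.

Answer: 4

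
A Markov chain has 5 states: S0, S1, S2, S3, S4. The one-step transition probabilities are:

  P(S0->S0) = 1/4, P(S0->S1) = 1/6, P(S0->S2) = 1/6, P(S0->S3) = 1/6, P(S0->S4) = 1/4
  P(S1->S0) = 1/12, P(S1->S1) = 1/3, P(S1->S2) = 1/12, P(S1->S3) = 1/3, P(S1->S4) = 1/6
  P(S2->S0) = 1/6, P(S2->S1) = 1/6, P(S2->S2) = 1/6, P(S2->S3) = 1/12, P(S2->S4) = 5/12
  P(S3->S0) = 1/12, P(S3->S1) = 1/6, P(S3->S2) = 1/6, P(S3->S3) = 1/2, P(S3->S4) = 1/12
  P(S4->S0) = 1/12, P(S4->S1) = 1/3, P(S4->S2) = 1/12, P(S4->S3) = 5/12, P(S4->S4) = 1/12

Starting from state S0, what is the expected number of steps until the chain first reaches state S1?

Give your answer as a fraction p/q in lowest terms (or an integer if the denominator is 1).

Let h_i = expected steps to first reach S1 from state i.
Boundary: h_S1 = 0.
First-step equations for the other states:
  h_S0 = 1 + 1/4*h_S0 + 1/6*h_S1 + 1/6*h_S2 + 1/6*h_S3 + 1/4*h_S4
  h_S2 = 1 + 1/6*h_S0 + 1/6*h_S1 + 1/6*h_S2 + 1/12*h_S3 + 5/12*h_S4
  h_S3 = 1 + 1/12*h_S0 + 1/6*h_S1 + 1/6*h_S2 + 1/2*h_S3 + 1/12*h_S4
  h_S4 = 1 + 1/12*h_S0 + 1/3*h_S1 + 1/12*h_S2 + 5/12*h_S3 + 1/12*h_S4

Substituting h_S1 = 0 and rearranging gives the linear system (I - Q) h = 1:
  [3/4, -1/6, -1/6, -1/4] . (h_S0, h_S2, h_S3, h_S4) = 1
  [-1/6, 5/6, -1/12, -5/12] . (h_S0, h_S2, h_S3, h_S4) = 1
  [-1/12, -1/6, 1/2, -1/12] . (h_S0, h_S2, h_S3, h_S4) = 1
  [-1/12, -1/12, -5/12, 11/12] . (h_S0, h_S2, h_S3, h_S4) = 1

Solving yields:
  h_S0 = 478/95
  h_S2 = 466/95
  h_S3 = 26/5
  h_S4 = 414/95

Starting state is S0, so the expected hitting time is h_S0 = 478/95.

Answer: 478/95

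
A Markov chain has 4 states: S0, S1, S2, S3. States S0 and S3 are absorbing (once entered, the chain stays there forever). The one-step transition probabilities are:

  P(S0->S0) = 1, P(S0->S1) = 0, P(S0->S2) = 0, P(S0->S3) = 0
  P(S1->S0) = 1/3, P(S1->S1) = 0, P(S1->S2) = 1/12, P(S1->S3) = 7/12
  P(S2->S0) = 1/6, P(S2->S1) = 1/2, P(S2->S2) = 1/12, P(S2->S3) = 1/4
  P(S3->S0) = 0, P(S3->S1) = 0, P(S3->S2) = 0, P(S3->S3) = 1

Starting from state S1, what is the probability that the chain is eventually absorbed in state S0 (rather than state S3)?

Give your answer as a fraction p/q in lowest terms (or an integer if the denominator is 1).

Answer: 23/63

Derivation:
Let a_i = P(absorbed in S0 | start in state i).
Boundary conditions: a_S0 = 1, a_S3 = 0.
For each transient state i, a_i = sum_j P(i->j) * a_j:
  a_S1 = 1/3*a_S0 + 0*a_S1 + 1/12*a_S2 + 7/12*a_S3
  a_S2 = 1/6*a_S0 + 1/2*a_S1 + 1/12*a_S2 + 1/4*a_S3

Substituting a_S0 = 1 and a_S3 = 0, rearrange to (I - Q) a = r where r[i] = P(i -> S0):
  [1, -1/12] . (a_S1, a_S2) = 1/3
  [-1/2, 11/12] . (a_S1, a_S2) = 1/6

Solving yields:
  a_S1 = 23/63
  a_S2 = 8/21

Starting state is S1, so the absorption probability is a_S1 = 23/63.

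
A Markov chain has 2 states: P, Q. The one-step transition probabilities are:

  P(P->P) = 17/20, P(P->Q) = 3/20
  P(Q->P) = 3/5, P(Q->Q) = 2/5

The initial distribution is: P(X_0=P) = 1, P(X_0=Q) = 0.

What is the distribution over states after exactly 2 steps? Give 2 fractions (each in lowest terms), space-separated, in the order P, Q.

Answer: 13/16 3/16

Derivation:
Propagating the distribution step by step (d_{t+1} = d_t * P):
d_0 = (P=1, Q=0)
  d_1[P] = 1*17/20 + 0*3/5 = 17/20
  d_1[Q] = 1*3/20 + 0*2/5 = 3/20
d_1 = (P=17/20, Q=3/20)
  d_2[P] = 17/20*17/20 + 3/20*3/5 = 13/16
  d_2[Q] = 17/20*3/20 + 3/20*2/5 = 3/16
d_2 = (P=13/16, Q=3/16)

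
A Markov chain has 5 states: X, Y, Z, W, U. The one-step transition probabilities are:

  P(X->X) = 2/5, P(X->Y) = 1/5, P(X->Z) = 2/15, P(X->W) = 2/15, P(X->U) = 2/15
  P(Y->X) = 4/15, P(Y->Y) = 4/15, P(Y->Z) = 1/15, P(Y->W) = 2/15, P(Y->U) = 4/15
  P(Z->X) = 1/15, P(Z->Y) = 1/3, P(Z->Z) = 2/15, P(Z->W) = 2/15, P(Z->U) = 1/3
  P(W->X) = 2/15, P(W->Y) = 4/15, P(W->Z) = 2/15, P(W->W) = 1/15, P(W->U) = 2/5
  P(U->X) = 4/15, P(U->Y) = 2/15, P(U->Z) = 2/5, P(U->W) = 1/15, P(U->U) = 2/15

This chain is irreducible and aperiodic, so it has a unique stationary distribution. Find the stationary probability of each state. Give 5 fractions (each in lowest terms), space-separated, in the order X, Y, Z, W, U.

The stationary distribution satisfies pi = pi * P, i.e.:
  pi_X = 2/5*pi_X + 4/15*pi_Y + 1/15*pi_Z + 2/15*pi_W + 4/15*pi_U
  pi_Y = 1/5*pi_X + 4/15*pi_Y + 1/3*pi_Z + 4/15*pi_W + 2/15*pi_U
  pi_Z = 2/15*pi_X + 1/15*pi_Y + 2/15*pi_Z + 2/15*pi_W + 2/5*pi_U
  pi_W = 2/15*pi_X + 2/15*pi_Y + 2/15*pi_Z + 1/15*pi_W + 1/15*pi_U
  pi_U = 2/15*pi_X + 4/15*pi_Y + 1/3*pi_Z + 2/5*pi_W + 2/15*pi_U
with normalization: pi_X + pi_Y + pi_Z + pi_W + pi_U = 1.

Using the first 4 balance equations plus normalization, the linear system A*pi = b is:
  [-3/5, 4/15, 1/15, 2/15, 4/15] . pi = 0
  [1/5, -11/15, 1/3, 4/15, 2/15] . pi = 0
  [2/15, 1/15, -13/15, 2/15, 2/5] . pi = 0
  [2/15, 2/15, 2/15, -14/15, 1/15] . pi = 0
  [1, 1, 1, 1, 1] . pi = 1

Solving yields:
  pi_X = 12278/49243
  pi_Y = 11394/49243
  pi_Z = 8820/49243
  pi_W = 5449/49243
  pi_U = 11302/49243

Verification (pi * P):
  12278/49243*2/5 + 11394/49243*4/15 + 8820/49243*1/15 + 5449/49243*2/15 + 11302/49243*4/15 = 12278/49243 = pi_X  (ok)
  12278/49243*1/5 + 11394/49243*4/15 + 8820/49243*1/3 + 5449/49243*4/15 + 11302/49243*2/15 = 11394/49243 = pi_Y  (ok)
  12278/49243*2/15 + 11394/49243*1/15 + 8820/49243*2/15 + 5449/49243*2/15 + 11302/49243*2/5 = 8820/49243 = pi_Z  (ok)
  12278/49243*2/15 + 11394/49243*2/15 + 8820/49243*2/15 + 5449/49243*1/15 + 11302/49243*1/15 = 5449/49243 = pi_W  (ok)
  12278/49243*2/15 + 11394/49243*4/15 + 8820/49243*1/3 + 5449/49243*2/5 + 11302/49243*2/15 = 11302/49243 = pi_U  (ok)

Answer: 12278/49243 11394/49243 8820/49243 5449/49243 11302/49243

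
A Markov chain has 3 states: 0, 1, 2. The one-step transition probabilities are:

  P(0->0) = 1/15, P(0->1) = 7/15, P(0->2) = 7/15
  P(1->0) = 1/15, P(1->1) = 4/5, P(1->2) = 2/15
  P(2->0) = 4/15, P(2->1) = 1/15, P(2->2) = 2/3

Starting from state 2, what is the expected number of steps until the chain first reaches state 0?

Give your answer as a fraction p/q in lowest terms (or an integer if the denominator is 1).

Answer: 60/13

Derivation:
Let h_i = expected steps to first reach 0 from state i.
Boundary: h_0 = 0.
First-step equations for the other states:
  h_1 = 1 + 1/15*h_0 + 4/5*h_1 + 2/15*h_2
  h_2 = 1 + 4/15*h_0 + 1/15*h_1 + 2/3*h_2

Substituting h_0 = 0 and rearranging gives the linear system (I - Q) h = 1:
  [1/5, -2/15] . (h_1, h_2) = 1
  [-1/15, 1/3] . (h_1, h_2) = 1

Solving yields:
  h_1 = 105/13
  h_2 = 60/13

Starting state is 2, so the expected hitting time is h_2 = 60/13.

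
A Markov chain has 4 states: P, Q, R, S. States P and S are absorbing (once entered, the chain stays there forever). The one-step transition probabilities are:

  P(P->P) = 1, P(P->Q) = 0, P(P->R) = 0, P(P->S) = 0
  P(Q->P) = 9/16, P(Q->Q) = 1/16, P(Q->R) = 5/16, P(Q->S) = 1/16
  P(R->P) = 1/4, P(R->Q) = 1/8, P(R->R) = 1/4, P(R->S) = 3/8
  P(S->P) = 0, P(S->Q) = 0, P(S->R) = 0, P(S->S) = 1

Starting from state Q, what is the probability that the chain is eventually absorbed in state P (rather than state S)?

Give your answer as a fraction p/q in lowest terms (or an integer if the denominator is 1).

Answer: 64/85

Derivation:
Let a_i = P(absorbed in P | start in state i).
Boundary conditions: a_P = 1, a_S = 0.
For each transient state i, a_i = sum_j P(i->j) * a_j:
  a_Q = 9/16*a_P + 1/16*a_Q + 5/16*a_R + 1/16*a_S
  a_R = 1/4*a_P + 1/8*a_Q + 1/4*a_R + 3/8*a_S

Substituting a_P = 1 and a_S = 0, rearrange to (I - Q) a = r where r[i] = P(i -> P):
  [15/16, -5/16] . (a_Q, a_R) = 9/16
  [-1/8, 3/4] . (a_Q, a_R) = 1/4

Solving yields:
  a_Q = 64/85
  a_R = 39/85

Starting state is Q, so the absorption probability is a_Q = 64/85.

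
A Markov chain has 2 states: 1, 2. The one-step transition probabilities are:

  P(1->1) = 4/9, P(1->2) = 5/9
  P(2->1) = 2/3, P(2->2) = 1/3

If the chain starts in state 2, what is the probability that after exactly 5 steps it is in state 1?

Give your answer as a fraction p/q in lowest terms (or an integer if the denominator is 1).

Answer: 10742/19683

Derivation:
Computing P^5 by repeated multiplication:
P^1 =
  1: [4/9, 5/9]
  2: [2/3, 1/3]
P^2 =
  1: [46/81, 35/81]
  2: [14/27, 13/27]
P^3 =
  1: [394/729, 335/729]
  2: [134/243, 109/243]
P^4 =
  1: [3586/6561, 2975/6561]
  2: [1190/2187, 997/2187]
P^5 =
  1: [32194/59049, 26855/59049]
  2: [10742/19683, 8941/19683]

(P^5)[2 -> 1] = 10742/19683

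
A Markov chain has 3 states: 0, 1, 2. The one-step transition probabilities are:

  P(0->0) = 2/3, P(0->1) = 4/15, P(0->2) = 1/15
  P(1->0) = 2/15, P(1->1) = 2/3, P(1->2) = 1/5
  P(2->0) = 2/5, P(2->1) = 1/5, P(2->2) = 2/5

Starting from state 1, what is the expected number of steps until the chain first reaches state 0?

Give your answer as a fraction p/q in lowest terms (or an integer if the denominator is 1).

Answer: 5

Derivation:
Let h_i = expected steps to first reach 0 from state i.
Boundary: h_0 = 0.
First-step equations for the other states:
  h_1 = 1 + 2/15*h_0 + 2/3*h_1 + 1/5*h_2
  h_2 = 1 + 2/5*h_0 + 1/5*h_1 + 2/5*h_2

Substituting h_0 = 0 and rearranging gives the linear system (I - Q) h = 1:
  [1/3, -1/5] . (h_1, h_2) = 1
  [-1/5, 3/5] . (h_1, h_2) = 1

Solving yields:
  h_1 = 5
  h_2 = 10/3

Starting state is 1, so the expected hitting time is h_1 = 5.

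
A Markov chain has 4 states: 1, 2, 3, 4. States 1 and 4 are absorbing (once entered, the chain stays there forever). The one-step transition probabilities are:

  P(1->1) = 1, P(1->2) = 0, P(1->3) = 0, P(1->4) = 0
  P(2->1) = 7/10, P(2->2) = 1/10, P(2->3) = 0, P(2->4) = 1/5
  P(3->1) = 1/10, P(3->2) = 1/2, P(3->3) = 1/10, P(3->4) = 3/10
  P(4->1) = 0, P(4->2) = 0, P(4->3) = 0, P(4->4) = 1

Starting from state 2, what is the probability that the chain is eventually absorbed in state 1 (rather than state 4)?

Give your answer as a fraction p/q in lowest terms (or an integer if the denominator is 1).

Answer: 7/9

Derivation:
Let a_i = P(absorbed in 1 | start in state i).
Boundary conditions: a_1 = 1, a_4 = 0.
For each transient state i, a_i = sum_j P(i->j) * a_j:
  a_2 = 7/10*a_1 + 1/10*a_2 + 0*a_3 + 1/5*a_4
  a_3 = 1/10*a_1 + 1/2*a_2 + 1/10*a_3 + 3/10*a_4

Substituting a_1 = 1 and a_4 = 0, rearrange to (I - Q) a = r where r[i] = P(i -> 1):
  [9/10, 0] . (a_2, a_3) = 7/10
  [-1/2, 9/10] . (a_2, a_3) = 1/10

Solving yields:
  a_2 = 7/9
  a_3 = 44/81

Starting state is 2, so the absorption probability is a_2 = 7/9.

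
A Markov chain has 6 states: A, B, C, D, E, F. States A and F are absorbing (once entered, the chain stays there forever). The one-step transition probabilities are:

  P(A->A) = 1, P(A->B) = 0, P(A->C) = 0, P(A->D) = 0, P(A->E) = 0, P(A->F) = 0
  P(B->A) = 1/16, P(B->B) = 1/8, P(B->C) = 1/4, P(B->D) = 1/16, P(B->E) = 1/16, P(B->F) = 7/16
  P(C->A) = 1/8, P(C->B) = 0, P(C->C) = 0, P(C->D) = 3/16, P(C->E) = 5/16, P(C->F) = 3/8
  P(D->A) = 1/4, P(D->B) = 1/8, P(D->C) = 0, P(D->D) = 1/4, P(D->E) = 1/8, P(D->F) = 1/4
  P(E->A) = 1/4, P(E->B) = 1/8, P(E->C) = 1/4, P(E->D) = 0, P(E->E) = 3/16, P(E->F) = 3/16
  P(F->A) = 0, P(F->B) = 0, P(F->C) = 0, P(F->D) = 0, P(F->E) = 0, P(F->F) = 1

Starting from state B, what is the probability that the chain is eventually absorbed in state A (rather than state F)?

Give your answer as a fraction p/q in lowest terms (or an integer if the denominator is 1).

Let a_i = P(absorbed in A | start in state i).
Boundary conditions: a_A = 1, a_F = 0.
For each transient state i, a_i = sum_j P(i->j) * a_j:
  a_B = 1/16*a_A + 1/8*a_B + 1/4*a_C + 1/16*a_D + 1/16*a_E + 7/16*a_F
  a_C = 1/8*a_A + 0*a_B + 0*a_C + 3/16*a_D + 5/16*a_E + 3/8*a_F
  a_D = 1/4*a_A + 1/8*a_B + 0*a_C + 1/4*a_D + 1/8*a_E + 1/4*a_F
  a_E = 1/4*a_A + 1/8*a_B + 1/4*a_C + 0*a_D + 3/16*a_E + 3/16*a_F

Substituting a_A = 1 and a_F = 0, rearrange to (I - Q) a = r where r[i] = P(i -> A):
  [7/8, -1/4, -1/16, -1/16] . (a_B, a_C, a_D, a_E) = 1/16
  [0, 1, -3/16, -5/16] . (a_B, a_C, a_D, a_E) = 1/8
  [-1/8, 0, 3/4, -1/8] . (a_B, a_C, a_D, a_E) = 1/4
  [-1/8, -1/4, 0, 13/16] . (a_B, a_C, a_D, a_E) = 1/4

Solving yields:
  a_B = 871/3695
  a_C = 1035/2956
  a_D = 331/739
  a_E = 1669/3695

Starting state is B, so the absorption probability is a_B = 871/3695.

Answer: 871/3695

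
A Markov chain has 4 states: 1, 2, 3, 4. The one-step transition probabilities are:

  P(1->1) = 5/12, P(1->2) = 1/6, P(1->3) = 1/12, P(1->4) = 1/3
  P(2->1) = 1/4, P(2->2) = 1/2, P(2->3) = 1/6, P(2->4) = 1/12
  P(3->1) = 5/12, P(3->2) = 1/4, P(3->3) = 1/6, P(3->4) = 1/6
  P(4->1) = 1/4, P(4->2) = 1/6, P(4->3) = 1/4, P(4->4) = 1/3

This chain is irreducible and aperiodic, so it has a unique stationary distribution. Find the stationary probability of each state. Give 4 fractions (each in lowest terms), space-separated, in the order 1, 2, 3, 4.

Answer: 359/1082 146/541 86/541 259/1082

Derivation:
The stationary distribution satisfies pi = pi * P, i.e.:
  pi_1 = 5/12*pi_1 + 1/4*pi_2 + 5/12*pi_3 + 1/4*pi_4
  pi_2 = 1/6*pi_1 + 1/2*pi_2 + 1/4*pi_3 + 1/6*pi_4
  pi_3 = 1/12*pi_1 + 1/6*pi_2 + 1/6*pi_3 + 1/4*pi_4
  pi_4 = 1/3*pi_1 + 1/12*pi_2 + 1/6*pi_3 + 1/3*pi_4
with normalization: pi_1 + pi_2 + pi_3 + pi_4 = 1.

Using the first 3 balance equations plus normalization, the linear system A*pi = b is:
  [-7/12, 1/4, 5/12, 1/4] . pi = 0
  [1/6, -1/2, 1/4, 1/6] . pi = 0
  [1/12, 1/6, -5/6, 1/4] . pi = 0
  [1, 1, 1, 1] . pi = 1

Solving yields:
  pi_1 = 359/1082
  pi_2 = 146/541
  pi_3 = 86/541
  pi_4 = 259/1082

Verification (pi * P):
  359/1082*5/12 + 146/541*1/4 + 86/541*5/12 + 259/1082*1/4 = 359/1082 = pi_1  (ok)
  359/1082*1/6 + 146/541*1/2 + 86/541*1/4 + 259/1082*1/6 = 146/541 = pi_2  (ok)
  359/1082*1/12 + 146/541*1/6 + 86/541*1/6 + 259/1082*1/4 = 86/541 = pi_3  (ok)
  359/1082*1/3 + 146/541*1/12 + 86/541*1/6 + 259/1082*1/3 = 259/1082 = pi_4  (ok)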